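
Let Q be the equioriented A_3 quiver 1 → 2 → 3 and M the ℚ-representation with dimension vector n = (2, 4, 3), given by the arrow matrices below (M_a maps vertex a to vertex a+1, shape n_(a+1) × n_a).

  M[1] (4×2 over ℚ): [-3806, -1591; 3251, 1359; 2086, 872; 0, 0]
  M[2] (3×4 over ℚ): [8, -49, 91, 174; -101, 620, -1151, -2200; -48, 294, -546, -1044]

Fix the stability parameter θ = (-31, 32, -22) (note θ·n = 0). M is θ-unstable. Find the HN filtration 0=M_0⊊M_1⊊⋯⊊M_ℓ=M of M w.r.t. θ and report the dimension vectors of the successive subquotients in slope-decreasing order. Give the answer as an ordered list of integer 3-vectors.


Interval decomposition of M: I[1,3]^2, I[2,2]^2, I[3,3].
HN type (ℓ=4): μ^(1)=32; μ^(2)=5; μ^(3)=-22; μ^(4)=-31

((0, 2, 0); (0, 2, 2); (0, 0, 1); (2, 0, 0))


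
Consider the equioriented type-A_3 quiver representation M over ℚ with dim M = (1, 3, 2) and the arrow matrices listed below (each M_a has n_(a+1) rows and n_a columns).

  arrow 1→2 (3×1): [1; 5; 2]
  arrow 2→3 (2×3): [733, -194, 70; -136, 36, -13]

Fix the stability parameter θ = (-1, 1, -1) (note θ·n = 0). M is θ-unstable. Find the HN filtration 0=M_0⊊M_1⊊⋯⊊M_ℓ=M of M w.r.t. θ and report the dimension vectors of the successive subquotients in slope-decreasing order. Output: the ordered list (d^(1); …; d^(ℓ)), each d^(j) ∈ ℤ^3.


Barcode: M ≅ I[1,3], I[2,2], I[2,3]. HN layers by μ_θ (3 steps, strictly decreasing):
  μ^(1)=1; μ^(2)=0; μ^(3)=-1

((0, 1, 0); (0, 2, 2); (1, 0, 0))


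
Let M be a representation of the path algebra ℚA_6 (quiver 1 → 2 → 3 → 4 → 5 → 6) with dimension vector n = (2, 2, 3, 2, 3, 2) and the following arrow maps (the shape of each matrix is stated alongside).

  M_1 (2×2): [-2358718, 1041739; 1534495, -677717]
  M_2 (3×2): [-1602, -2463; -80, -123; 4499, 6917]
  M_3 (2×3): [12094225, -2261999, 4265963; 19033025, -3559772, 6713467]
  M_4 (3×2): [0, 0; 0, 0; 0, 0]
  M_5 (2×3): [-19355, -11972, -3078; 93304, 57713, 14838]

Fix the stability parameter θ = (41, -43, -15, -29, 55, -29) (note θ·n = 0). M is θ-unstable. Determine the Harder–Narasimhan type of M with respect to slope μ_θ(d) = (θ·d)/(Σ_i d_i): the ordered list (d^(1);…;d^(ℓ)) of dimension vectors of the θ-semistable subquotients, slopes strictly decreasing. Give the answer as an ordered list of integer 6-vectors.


Via rank(M_{q-1}∘⋯∘M_p): M ≅ I[1,4]^2, I[3,3], I[5,5], I[5,6]^2.
μ_θ-semistable layers: μ^(1)=55; μ^(2)=13; μ^(3)=-23/2; μ^(4)=-15

((0, 0, 0, 0, 1, 0); (0, 0, 0, 0, 2, 2); (2, 2, 2, 2, 0, 0); (0, 0, 1, 0, 0, 0))


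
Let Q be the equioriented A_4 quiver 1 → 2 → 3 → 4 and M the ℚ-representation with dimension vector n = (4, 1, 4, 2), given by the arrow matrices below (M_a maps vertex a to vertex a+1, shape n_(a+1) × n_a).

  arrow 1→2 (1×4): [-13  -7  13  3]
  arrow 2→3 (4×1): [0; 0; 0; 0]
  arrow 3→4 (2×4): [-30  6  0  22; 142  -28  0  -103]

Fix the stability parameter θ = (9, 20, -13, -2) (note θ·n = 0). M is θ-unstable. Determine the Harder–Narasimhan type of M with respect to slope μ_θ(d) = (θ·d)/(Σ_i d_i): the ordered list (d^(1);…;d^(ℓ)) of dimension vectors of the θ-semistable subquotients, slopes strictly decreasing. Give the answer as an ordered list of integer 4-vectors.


Via rank(M_{q-1}∘⋯∘M_p): M ≅ I[1,1]^3, I[1,2], I[3,3]^2, I[3,4]^2.
μ_θ-semistable layers: μ^(1)=20; μ^(2)=9; μ^(3)=-2; μ^(4)=-13

((0, 1, 0, 0); (4, 0, 0, 0); (0, 0, 0, 2); (0, 0, 4, 0))


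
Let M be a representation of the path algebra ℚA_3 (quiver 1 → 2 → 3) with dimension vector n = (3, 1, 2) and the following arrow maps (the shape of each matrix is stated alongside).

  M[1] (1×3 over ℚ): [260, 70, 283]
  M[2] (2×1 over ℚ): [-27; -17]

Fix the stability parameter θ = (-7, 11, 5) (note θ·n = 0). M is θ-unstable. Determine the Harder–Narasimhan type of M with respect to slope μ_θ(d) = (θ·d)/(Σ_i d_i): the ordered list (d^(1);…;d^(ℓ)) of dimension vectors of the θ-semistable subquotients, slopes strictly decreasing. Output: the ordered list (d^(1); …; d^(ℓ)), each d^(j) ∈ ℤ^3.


Via rank(M_{q-1}∘⋯∘M_p): M ≅ I[1,1]^2, I[1,3], I[3,3].
μ_θ-semistable layers: μ^(1)=8; μ^(2)=5; μ^(3)=-7

((0, 1, 1); (0, 0, 1); (3, 0, 0))


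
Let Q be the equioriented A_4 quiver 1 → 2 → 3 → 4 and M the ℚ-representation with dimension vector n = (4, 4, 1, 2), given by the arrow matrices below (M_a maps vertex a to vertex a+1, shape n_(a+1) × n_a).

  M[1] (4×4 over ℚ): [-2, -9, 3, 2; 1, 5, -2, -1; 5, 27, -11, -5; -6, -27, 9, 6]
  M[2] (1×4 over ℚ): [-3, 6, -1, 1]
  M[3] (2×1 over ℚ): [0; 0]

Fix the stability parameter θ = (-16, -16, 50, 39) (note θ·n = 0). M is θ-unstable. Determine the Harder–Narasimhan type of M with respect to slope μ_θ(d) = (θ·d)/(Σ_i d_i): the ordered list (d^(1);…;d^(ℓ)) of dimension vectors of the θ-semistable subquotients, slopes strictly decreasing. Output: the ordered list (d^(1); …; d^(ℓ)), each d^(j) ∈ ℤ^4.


Via rank(M_{q-1}∘⋯∘M_p): M ≅ I[1,1], I[1,2]^2, I[1,3], I[2,2], I[4,4]^2.
μ_θ-semistable layers: μ^(1)=50; μ^(2)=39; μ^(3)=-16

((0, 0, 1, 0); (0, 0, 0, 2); (4, 4, 0, 0))


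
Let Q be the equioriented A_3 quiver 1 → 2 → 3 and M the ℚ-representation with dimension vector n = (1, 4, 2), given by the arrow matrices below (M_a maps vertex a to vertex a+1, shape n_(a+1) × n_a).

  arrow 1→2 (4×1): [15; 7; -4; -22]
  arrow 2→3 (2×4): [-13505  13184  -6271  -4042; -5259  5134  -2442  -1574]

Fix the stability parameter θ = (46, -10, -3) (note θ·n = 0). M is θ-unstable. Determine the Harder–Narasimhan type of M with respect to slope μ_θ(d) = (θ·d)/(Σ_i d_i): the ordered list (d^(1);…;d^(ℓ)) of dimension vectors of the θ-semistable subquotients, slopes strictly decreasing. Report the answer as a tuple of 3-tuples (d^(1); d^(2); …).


Via rank(M_{q-1}∘⋯∘M_p): M ≅ I[1,3], I[2,2]^2, I[2,3].
μ_θ-semistable layers: μ^(1)=11; μ^(2)=-3; μ^(3)=-10

((1, 1, 1); (0, 0, 1); (0, 3, 0))


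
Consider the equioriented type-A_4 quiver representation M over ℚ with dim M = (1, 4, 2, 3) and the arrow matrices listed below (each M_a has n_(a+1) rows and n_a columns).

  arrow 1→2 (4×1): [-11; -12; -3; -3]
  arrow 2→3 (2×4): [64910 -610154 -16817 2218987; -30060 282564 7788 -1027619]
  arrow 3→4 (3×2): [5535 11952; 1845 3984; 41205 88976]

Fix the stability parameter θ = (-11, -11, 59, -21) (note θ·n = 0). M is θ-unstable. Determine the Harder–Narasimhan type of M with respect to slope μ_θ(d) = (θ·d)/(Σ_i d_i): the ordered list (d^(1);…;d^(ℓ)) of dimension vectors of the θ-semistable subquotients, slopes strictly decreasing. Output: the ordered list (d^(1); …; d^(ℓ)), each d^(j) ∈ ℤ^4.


Interval decomposition of M: I[1,3], I[2,2]^2, I[2,4], I[4,4]^2.
HN type (ℓ=4): μ^(1)=59; μ^(2)=19; μ^(3)=-11; μ^(4)=-21

((0, 0, 1, 0); (0, 0, 1, 1); (1, 4, 0, 0); (0, 0, 0, 2))


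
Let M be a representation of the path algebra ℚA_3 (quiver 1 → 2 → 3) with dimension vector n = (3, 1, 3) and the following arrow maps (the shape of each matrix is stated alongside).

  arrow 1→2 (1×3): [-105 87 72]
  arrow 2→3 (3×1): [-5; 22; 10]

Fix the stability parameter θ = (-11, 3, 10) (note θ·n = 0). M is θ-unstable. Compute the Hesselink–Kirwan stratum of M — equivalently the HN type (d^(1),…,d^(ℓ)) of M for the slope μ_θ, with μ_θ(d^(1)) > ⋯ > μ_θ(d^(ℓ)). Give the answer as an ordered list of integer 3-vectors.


Interval decomposition of M: I[1,1]^2, I[1,3], I[3,3]^2.
HN type (ℓ=3): μ^(1)=10; μ^(2)=3; μ^(3)=-11

((0, 0, 3); (0, 1, 0); (3, 0, 0))


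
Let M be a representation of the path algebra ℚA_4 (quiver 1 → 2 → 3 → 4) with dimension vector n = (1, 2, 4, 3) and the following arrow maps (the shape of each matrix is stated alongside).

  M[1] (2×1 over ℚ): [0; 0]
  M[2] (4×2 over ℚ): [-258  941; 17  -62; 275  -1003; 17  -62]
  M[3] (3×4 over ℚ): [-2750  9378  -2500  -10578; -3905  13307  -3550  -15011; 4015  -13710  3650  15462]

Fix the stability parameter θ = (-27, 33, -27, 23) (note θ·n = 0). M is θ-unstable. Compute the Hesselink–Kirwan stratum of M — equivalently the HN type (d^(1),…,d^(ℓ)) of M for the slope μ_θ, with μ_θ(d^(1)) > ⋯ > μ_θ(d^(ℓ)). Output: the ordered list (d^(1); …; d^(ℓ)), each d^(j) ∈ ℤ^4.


Via rank(M_{q-1}∘⋯∘M_p): M ≅ I[1,1], I[2,3], I[2,4], I[3,3], I[3,4], I[4,4].
μ_θ-semistable layers: μ^(1)=23; μ^(2)=3; μ^(3)=-27

((0, 0, 0, 3); (0, 2, 2, 0); (1, 0, 2, 0))


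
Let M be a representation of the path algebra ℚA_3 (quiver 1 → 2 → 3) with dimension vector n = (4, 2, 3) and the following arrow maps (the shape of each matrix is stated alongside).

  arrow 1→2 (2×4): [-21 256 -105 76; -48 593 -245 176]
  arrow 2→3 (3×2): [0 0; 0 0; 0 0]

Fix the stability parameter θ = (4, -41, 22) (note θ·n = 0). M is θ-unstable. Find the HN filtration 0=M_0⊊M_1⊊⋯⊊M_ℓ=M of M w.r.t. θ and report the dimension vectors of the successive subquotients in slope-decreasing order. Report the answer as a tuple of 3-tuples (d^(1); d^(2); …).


Interval decomposition of M: I[1,1]^2, I[1,2]^2, I[3,3]^3.
HN type (ℓ=3): μ^(1)=22; μ^(2)=4; μ^(3)=-37/2

((0, 0, 3); (2, 0, 0); (2, 2, 0))


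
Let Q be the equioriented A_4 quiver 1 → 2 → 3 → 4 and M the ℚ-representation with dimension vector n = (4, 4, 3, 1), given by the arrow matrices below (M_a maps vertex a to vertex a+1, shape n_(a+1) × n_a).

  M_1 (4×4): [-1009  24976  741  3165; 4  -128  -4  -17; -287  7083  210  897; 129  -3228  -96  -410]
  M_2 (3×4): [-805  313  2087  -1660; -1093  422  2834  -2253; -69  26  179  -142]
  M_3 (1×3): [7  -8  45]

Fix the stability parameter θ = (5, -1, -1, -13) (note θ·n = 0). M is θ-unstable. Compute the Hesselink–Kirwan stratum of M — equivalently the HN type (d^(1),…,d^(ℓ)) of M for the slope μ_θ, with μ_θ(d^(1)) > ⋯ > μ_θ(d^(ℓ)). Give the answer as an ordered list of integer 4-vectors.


Interval decomposition of M: I[1,2], I[1,3]^2, I[1,4].
HN type (ℓ=3): μ^(1)=2; μ^(2)=1; μ^(3)=-5/2

((1, 1, 0, 0); (2, 2, 2, 0); (1, 1, 1, 1))


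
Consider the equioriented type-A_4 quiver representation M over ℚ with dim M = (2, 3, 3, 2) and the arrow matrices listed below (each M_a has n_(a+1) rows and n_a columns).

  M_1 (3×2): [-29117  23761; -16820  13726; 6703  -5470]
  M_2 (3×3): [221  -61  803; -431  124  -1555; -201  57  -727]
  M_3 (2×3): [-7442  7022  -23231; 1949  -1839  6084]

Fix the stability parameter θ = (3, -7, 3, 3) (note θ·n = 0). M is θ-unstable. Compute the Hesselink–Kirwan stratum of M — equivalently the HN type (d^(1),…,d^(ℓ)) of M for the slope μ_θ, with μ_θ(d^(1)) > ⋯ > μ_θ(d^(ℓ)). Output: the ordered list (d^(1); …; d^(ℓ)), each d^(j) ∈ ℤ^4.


Barcode: M ≅ I[1,4]^2, I[2,2], I[3,3]. HN layers by μ_θ (3 steps, strictly decreasing):
  μ^(1)=3; μ^(2)=-2; μ^(3)=-7

((0, 0, 3, 2); (2, 2, 0, 0); (0, 1, 0, 0))


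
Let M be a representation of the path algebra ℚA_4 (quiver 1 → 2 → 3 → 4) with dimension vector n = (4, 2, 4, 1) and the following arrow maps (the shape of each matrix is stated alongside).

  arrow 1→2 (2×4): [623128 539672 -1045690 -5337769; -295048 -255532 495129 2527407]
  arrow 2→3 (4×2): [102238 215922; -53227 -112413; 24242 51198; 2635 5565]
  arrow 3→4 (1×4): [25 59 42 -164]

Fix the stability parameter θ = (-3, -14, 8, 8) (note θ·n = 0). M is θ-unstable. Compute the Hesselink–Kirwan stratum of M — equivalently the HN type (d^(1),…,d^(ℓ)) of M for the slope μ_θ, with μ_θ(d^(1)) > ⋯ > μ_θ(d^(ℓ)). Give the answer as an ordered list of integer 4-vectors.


Via rank(M_{q-1}∘⋯∘M_p): M ≅ I[1,1]^2, I[1,2], I[1,4], I[3,3]^3.
μ_θ-semistable layers: μ^(1)=8; μ^(2)=-3; μ^(3)=-17/2

((0, 0, 4, 1); (2, 0, 0, 0); (2, 2, 0, 0))


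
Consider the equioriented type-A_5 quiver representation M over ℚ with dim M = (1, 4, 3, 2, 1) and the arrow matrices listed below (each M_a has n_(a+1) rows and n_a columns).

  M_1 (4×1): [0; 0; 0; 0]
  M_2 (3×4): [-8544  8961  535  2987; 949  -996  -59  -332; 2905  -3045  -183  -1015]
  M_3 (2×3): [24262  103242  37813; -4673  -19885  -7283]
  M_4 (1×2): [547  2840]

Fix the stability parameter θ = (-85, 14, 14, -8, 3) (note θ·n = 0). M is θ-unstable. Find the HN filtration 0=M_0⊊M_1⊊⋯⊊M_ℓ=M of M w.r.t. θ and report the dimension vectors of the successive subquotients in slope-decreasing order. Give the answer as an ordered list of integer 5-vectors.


Interval decomposition of M: I[1,1], I[2,2], I[2,3], I[2,4], I[2,5].
HN type (ℓ=4): μ^(1)=14; μ^(2)=20/3; μ^(3)=23/4; μ^(4)=-85

((0, 2, 1, 0, 0); (0, 1, 1, 1, 0); (0, 1, 1, 1, 1); (1, 0, 0, 0, 0))


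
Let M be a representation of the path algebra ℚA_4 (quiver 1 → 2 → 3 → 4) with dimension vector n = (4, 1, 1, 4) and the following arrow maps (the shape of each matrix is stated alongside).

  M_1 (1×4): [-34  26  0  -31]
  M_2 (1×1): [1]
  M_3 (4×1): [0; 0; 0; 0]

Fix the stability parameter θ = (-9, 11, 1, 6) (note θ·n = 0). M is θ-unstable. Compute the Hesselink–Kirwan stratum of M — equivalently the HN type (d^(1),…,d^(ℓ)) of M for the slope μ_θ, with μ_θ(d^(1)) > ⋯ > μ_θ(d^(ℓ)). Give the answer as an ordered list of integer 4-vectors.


Barcode: M ≅ I[1,1]^3, I[1,3], I[4,4]^4. HN layers by μ_θ (2 steps, strictly decreasing):
  μ^(1)=6; μ^(2)=-9

((0, 1, 1, 4); (4, 0, 0, 0))


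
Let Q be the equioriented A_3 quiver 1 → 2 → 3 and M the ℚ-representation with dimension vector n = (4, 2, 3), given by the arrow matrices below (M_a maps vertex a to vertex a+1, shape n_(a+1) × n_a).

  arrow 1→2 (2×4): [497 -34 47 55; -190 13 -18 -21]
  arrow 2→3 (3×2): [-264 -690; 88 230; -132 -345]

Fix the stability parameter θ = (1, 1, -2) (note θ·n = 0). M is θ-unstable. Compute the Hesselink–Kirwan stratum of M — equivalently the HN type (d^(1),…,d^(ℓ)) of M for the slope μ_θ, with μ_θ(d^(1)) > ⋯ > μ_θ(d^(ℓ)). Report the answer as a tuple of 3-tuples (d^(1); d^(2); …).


Barcode: M ≅ I[1,1]^2, I[1,2], I[1,3], I[3,3]^2. HN layers by μ_θ (3 steps, strictly decreasing):
  μ^(1)=1; μ^(2)=0; μ^(3)=-2

((3, 1, 0); (1, 1, 1); (0, 0, 2))


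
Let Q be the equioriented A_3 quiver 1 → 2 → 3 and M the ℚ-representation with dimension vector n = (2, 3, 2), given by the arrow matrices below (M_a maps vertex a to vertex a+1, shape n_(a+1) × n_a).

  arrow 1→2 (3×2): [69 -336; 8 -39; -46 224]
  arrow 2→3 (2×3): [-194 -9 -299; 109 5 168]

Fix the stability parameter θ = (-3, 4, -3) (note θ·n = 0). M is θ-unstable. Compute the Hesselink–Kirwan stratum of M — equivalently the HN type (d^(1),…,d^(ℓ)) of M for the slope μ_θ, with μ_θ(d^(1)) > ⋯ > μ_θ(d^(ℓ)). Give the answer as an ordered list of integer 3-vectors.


Barcode: M ≅ I[1,3]^2, I[2,2]. HN layers by μ_θ (3 steps, strictly decreasing):
  μ^(1)=4; μ^(2)=1/2; μ^(3)=-3

((0, 1, 0); (0, 2, 2); (2, 0, 0))


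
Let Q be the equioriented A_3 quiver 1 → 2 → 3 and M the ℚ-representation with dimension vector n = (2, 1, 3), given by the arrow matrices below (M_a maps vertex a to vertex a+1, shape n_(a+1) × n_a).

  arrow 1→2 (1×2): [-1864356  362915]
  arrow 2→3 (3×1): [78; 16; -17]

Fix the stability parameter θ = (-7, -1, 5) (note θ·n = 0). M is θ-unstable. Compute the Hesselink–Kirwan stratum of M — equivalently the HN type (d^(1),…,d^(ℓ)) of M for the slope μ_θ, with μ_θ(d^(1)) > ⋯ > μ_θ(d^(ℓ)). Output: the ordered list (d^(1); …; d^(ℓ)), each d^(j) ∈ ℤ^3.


Interval decomposition of M: I[1,1], I[1,3], I[3,3]^2.
HN type (ℓ=3): μ^(1)=5; μ^(2)=-1; μ^(3)=-7

((0, 0, 3); (0, 1, 0); (2, 0, 0))


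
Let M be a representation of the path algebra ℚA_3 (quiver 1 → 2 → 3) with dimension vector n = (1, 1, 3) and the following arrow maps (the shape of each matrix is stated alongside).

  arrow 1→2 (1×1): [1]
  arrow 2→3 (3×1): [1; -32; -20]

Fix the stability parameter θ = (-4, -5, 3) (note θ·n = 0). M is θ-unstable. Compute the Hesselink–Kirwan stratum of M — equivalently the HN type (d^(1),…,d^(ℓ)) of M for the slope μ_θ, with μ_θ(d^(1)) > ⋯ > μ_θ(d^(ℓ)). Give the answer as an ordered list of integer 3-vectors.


Via rank(M_{q-1}∘⋯∘M_p): M ≅ I[1,3], I[3,3]^2.
μ_θ-semistable layers: μ^(1)=3; μ^(2)=-9/2

((0, 0, 3); (1, 1, 0))


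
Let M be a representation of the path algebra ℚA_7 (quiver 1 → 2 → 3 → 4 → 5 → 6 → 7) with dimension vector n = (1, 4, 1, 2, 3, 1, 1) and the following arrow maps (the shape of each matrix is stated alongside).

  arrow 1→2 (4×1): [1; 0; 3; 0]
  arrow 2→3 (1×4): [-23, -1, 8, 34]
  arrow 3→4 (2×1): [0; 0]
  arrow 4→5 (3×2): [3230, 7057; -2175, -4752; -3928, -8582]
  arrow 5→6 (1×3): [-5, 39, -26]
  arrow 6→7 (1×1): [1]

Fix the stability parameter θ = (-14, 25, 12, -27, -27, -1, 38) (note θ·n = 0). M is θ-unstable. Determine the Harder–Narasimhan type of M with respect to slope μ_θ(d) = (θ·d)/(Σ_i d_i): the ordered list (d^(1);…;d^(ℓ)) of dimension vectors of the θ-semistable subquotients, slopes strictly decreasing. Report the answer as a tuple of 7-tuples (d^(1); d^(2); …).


Barcode: M ≅ I[1,3], I[2,2]^3, I[4,5], I[4,7], I[5,5]. HN layers by μ_θ (6 steps, strictly decreasing):
  μ^(1)=38; μ^(2)=25; μ^(3)=37/2; μ^(4)=-1; μ^(5)=-14; μ^(6)=-27

((0, 0, 0, 0, 0, 0, 1); (0, 3, 0, 0, 0, 0, 0); (0, 1, 1, 0, 0, 0, 0); (0, 0, 0, 0, 0, 1, 0); (1, 0, 0, 0, 0, 0, 0); (0, 0, 0, 2, 3, 0, 0))


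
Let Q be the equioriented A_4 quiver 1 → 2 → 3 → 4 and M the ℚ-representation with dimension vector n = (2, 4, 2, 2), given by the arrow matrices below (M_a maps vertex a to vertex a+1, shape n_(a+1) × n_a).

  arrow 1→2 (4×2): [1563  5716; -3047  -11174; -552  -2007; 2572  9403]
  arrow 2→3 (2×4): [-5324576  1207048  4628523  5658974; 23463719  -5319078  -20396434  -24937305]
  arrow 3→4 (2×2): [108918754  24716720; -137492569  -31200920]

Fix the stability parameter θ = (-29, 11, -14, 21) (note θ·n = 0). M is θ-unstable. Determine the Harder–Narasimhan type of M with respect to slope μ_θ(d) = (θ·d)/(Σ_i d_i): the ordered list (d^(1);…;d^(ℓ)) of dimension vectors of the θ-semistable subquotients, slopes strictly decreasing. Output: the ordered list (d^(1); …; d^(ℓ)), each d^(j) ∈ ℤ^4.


Interval decomposition of M: I[1,3], I[1,4], I[2,2]^2, I[4,4].
HN type (ℓ=4): μ^(1)=21; μ^(2)=11; μ^(3)=-3/2; μ^(4)=-29

((0, 0, 0, 2); (0, 2, 0, 0); (0, 2, 2, 0); (2, 0, 0, 0))


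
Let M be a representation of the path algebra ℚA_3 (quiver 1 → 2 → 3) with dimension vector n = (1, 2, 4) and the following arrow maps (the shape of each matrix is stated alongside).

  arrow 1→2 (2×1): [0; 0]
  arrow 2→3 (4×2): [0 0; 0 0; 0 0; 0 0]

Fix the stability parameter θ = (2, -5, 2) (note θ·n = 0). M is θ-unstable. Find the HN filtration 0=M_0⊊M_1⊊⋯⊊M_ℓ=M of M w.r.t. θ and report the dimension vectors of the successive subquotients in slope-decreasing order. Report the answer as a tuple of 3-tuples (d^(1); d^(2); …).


Via rank(M_{q-1}∘⋯∘M_p): M ≅ I[1,1], I[2,2]^2, I[3,3]^4.
μ_θ-semistable layers: μ^(1)=2; μ^(2)=-5

((1, 0, 4); (0, 2, 0))


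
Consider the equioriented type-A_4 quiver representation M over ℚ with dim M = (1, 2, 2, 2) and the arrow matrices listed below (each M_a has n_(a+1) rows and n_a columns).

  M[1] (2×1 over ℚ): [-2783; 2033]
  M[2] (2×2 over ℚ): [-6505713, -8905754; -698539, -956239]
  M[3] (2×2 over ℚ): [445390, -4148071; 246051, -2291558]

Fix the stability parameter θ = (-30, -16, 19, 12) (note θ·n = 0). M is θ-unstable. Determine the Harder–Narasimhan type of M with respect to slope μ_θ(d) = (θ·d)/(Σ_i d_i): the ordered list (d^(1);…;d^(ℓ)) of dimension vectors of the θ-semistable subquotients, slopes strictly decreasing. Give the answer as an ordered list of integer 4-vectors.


Interval decomposition of M: I[1,4], I[2,4].
HN type (ℓ=3): μ^(1)=31/2; μ^(2)=-16; μ^(3)=-30

((0, 0, 2, 2); (0, 2, 0, 0); (1, 0, 0, 0))


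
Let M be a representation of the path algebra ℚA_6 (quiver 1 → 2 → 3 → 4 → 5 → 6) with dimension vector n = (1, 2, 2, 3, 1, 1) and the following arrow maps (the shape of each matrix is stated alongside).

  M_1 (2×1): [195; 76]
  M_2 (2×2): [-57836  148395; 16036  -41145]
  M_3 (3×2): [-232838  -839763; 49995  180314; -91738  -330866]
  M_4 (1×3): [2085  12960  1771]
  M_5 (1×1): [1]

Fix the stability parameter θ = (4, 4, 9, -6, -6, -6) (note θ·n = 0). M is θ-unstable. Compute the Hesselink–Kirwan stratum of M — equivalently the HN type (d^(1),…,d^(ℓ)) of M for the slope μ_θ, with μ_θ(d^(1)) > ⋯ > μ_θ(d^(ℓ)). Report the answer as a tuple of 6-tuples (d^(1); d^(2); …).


Barcode: M ≅ I[1,2], I[2,6], I[3,4], I[4,4]. HN layers by μ_θ (4 steps, strictly decreasing):
  μ^(1)=4; μ^(2)=3/2; μ^(3)=-1; μ^(4)=-6

((1, 1, 0, 0, 0, 0); (0, 0, 1, 1, 0, 0); (0, 1, 1, 1, 1, 1); (0, 0, 0, 1, 0, 0))


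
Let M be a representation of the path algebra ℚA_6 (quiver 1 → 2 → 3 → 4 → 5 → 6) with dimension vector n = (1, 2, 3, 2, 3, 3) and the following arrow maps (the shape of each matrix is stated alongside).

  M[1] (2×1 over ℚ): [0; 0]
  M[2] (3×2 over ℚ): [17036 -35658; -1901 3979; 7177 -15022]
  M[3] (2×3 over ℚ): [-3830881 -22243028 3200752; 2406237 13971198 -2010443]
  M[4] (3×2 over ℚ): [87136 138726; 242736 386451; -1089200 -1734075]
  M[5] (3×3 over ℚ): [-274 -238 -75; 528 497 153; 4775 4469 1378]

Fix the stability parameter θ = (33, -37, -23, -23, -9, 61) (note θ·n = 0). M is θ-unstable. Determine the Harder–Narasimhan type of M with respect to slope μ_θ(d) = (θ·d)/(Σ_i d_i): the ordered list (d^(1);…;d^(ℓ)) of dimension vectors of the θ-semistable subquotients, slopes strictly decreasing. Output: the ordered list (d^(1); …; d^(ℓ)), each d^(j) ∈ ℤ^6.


Interval decomposition of M: I[1,1], I[2,4], I[2,6], I[3,3], I[5,6]^2.
HN type (ℓ=5): μ^(1)=61; μ^(2)=33; μ^(3)=-9; μ^(4)=-23; μ^(5)=-37

((0, 0, 0, 0, 0, 3); (1, 0, 0, 0, 0, 0); (0, 0, 0, 0, 3, 0); (0, 0, 3, 2, 0, 0); (0, 2, 0, 0, 0, 0))


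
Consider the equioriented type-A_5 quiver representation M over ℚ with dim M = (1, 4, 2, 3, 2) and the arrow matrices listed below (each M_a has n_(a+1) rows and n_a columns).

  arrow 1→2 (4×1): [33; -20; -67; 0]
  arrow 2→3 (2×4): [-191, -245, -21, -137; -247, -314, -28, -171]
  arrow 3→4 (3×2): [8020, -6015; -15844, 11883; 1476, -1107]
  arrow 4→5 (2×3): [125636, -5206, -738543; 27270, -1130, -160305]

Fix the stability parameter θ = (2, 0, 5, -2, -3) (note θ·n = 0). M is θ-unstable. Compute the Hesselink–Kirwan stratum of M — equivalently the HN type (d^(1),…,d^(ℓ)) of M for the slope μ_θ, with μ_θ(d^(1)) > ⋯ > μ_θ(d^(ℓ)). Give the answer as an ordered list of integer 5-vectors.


Barcode: M ≅ I[1,5], I[2,2]^2, I[2,3], I[4,4], I[4,5]. HN layers by μ_θ (5 steps, strictly decreasing):
  μ^(1)=5; μ^(2)=2/5; μ^(3)=0; μ^(4)=-2; μ^(5)=-5/2

((0, 0, 1, 0, 0); (1, 1, 1, 1, 1); (0, 3, 0, 0, 0); (0, 0, 0, 1, 0); (0, 0, 0, 1, 1))


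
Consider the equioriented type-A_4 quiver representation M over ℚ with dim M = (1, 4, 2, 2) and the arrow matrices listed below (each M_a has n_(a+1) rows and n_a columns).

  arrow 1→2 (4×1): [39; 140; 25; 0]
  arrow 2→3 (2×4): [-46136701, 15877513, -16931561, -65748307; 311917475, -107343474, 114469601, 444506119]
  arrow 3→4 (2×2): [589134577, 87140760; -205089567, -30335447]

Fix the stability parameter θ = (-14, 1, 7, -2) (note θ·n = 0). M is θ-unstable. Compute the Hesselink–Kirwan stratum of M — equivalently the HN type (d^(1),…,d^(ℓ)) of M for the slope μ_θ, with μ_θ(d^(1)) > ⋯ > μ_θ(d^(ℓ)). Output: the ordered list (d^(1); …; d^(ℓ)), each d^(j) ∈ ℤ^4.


Barcode: M ≅ I[1,4], I[2,2]^2, I[2,4]. HN layers by μ_θ (3 steps, strictly decreasing):
  μ^(1)=5/2; μ^(2)=1; μ^(3)=-14

((0, 0, 2, 2); (0, 4, 0, 0); (1, 0, 0, 0))


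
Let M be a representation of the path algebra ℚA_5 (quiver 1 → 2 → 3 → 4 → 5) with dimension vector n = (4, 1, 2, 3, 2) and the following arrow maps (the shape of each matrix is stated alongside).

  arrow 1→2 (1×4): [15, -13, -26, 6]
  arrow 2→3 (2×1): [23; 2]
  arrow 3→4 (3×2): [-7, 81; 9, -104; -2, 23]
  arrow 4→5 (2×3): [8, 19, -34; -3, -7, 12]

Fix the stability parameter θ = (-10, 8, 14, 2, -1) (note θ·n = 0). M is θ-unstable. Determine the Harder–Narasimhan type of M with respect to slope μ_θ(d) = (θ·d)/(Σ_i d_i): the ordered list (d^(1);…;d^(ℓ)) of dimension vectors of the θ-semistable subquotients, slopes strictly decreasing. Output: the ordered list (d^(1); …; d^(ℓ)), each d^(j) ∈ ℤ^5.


Interval decomposition of M: I[1,1]^3, I[1,5], I[3,5], I[4,4].
HN type (ℓ=4): μ^(1)=23/4; μ^(2)=5; μ^(3)=2; μ^(4)=-10

((0, 1, 1, 1, 1); (0, 0, 1, 1, 1); (0, 0, 0, 1, 0); (4, 0, 0, 0, 0))


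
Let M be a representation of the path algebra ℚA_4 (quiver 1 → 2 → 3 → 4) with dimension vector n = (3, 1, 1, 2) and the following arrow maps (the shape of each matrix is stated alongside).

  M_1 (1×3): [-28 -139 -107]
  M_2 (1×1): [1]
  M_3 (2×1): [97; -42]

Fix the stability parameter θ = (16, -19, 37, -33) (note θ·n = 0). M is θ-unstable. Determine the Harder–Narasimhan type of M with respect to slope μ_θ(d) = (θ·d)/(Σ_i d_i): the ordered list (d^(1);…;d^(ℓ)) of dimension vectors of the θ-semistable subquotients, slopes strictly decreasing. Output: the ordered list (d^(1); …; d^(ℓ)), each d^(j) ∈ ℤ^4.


Interval decomposition of M: I[1,1]^2, I[1,4], I[4,4].
HN type (ℓ=4): μ^(1)=16; μ^(2)=2; μ^(3)=-3/2; μ^(4)=-33

((2, 0, 0, 0); (0, 0, 1, 1); (1, 1, 0, 0); (0, 0, 0, 1))


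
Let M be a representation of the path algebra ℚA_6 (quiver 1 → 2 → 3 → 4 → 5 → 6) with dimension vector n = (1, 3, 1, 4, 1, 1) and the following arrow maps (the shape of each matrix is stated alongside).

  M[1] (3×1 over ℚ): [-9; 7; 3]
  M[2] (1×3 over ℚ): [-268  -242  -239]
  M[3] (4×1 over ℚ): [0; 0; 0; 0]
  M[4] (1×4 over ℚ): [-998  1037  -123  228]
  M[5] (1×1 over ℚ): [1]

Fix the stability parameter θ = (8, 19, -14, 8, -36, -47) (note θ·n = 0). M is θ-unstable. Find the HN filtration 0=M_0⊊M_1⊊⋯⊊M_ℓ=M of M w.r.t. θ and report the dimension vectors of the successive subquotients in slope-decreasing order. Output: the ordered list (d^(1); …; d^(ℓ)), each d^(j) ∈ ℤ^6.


Interval decomposition of M: I[1,3], I[2,2]^2, I[4,4]^3, I[4,6].
HN type (ℓ=4): μ^(1)=19; μ^(2)=8; μ^(3)=13/3; μ^(4)=-25

((0, 2, 0, 0, 0, 0); (0, 0, 0, 3, 0, 0); (1, 1, 1, 0, 0, 0); (0, 0, 0, 1, 1, 1))


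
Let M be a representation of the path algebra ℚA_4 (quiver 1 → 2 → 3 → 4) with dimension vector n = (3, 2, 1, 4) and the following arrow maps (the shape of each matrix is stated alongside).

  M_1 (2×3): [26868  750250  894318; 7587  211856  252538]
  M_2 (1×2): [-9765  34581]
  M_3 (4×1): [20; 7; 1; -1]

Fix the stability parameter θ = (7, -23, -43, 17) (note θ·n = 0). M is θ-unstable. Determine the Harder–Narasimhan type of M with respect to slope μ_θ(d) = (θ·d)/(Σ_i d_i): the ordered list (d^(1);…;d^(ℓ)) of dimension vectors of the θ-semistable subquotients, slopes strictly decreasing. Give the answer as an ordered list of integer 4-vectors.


Barcode: M ≅ I[1,1], I[1,2], I[1,4], I[4,4]^3. HN layers by μ_θ (4 steps, strictly decreasing):
  μ^(1)=17; μ^(2)=7; μ^(3)=-8; μ^(4)=-59/3

((0, 0, 0, 4); (1, 0, 0, 0); (1, 1, 0, 0); (1, 1, 1, 0))


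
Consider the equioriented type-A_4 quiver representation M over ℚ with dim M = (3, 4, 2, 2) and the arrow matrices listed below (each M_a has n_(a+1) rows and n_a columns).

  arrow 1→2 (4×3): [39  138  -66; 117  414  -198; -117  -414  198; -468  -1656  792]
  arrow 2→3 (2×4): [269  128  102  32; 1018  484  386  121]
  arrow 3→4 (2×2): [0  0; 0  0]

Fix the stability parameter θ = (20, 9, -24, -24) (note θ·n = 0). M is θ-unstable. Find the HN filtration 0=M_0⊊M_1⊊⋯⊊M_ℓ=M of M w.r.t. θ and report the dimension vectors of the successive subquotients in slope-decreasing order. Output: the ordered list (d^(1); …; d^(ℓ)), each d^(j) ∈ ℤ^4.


Via rank(M_{q-1}∘⋯∘M_p): M ≅ I[1,1]^2, I[1,3], I[2,2]^2, I[2,3], I[4,4]^2.
μ_θ-semistable layers: μ^(1)=20; μ^(2)=9; μ^(3)=5/3; μ^(4)=-15/2; μ^(5)=-24

((2, 0, 0, 0); (0, 2, 0, 0); (1, 1, 1, 0); (0, 1, 1, 0); (0, 0, 0, 2))


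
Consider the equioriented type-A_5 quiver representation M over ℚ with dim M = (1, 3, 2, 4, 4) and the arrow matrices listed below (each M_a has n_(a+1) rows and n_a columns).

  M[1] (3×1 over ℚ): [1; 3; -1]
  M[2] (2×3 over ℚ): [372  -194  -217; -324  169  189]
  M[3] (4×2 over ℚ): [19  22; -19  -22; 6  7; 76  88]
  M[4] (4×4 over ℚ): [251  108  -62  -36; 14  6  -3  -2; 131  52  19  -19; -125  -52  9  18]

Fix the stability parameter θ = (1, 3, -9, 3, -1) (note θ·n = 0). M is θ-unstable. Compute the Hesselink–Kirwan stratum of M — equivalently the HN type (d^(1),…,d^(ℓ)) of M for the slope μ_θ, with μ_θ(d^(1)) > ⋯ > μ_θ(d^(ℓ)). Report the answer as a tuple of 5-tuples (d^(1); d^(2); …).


Interval decomposition of M: I[1,5], I[2,2], I[2,5], I[4,5]^2.
HN type (ℓ=4): μ^(1)=3; μ^(2)=1; μ^(3)=-5/3; μ^(4)=-3

((0, 1, 0, 0, 0); (0, 0, 0, 4, 4); (1, 1, 1, 0, 0); (0, 1, 1, 0, 0))


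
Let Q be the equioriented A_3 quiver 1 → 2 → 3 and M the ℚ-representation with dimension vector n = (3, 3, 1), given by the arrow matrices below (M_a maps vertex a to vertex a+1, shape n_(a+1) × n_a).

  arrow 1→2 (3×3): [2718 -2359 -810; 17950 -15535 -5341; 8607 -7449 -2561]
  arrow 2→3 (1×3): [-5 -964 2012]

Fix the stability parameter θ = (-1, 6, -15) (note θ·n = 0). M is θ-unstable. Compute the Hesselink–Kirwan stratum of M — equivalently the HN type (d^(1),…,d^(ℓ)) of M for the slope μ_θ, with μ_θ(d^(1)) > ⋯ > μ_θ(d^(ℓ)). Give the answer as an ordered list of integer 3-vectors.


Interval decomposition of M: I[1,2]^2, I[1,3].
HN type (ℓ=3): μ^(1)=6; μ^(2)=-1; μ^(3)=-10/3

((0, 2, 0); (2, 0, 0); (1, 1, 1))


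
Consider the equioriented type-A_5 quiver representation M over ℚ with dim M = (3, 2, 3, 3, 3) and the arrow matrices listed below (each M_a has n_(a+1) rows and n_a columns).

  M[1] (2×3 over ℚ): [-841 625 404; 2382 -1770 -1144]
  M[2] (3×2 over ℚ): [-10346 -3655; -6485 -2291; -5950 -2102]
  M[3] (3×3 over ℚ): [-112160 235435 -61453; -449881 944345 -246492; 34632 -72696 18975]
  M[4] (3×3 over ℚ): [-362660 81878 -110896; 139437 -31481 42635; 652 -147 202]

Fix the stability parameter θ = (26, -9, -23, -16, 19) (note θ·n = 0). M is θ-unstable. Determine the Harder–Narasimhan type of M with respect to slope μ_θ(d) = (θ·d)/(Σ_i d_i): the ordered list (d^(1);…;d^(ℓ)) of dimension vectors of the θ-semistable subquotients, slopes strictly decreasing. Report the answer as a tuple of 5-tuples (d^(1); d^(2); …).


Via rank(M_{q-1}∘⋯∘M_p): M ≅ I[1,1], I[1,5]^2, I[3,4], I[5,5].
μ_θ-semistable layers: μ^(1)=26; μ^(2)=19; μ^(3)=-11/2; μ^(4)=-16; μ^(5)=-23

((1, 0, 0, 0, 0); (0, 0, 0, 0, 3); (2, 2, 2, 2, 0); (0, 0, 0, 1, 0); (0, 0, 1, 0, 0))


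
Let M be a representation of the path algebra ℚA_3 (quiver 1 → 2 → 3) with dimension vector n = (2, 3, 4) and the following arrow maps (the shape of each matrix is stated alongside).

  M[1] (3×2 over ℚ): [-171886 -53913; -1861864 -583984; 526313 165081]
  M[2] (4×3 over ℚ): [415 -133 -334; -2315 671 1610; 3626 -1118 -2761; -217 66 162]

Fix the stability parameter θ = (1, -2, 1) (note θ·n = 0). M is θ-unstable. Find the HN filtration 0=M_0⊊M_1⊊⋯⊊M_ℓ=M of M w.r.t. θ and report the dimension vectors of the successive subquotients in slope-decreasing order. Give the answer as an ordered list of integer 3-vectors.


Via rank(M_{q-1}∘⋯∘M_p): M ≅ I[1,3]^2, I[2,3], I[3,3].
μ_θ-semistable layers: μ^(1)=1; μ^(2)=-1/2; μ^(3)=-2

((0, 0, 4); (2, 2, 0); (0, 1, 0))


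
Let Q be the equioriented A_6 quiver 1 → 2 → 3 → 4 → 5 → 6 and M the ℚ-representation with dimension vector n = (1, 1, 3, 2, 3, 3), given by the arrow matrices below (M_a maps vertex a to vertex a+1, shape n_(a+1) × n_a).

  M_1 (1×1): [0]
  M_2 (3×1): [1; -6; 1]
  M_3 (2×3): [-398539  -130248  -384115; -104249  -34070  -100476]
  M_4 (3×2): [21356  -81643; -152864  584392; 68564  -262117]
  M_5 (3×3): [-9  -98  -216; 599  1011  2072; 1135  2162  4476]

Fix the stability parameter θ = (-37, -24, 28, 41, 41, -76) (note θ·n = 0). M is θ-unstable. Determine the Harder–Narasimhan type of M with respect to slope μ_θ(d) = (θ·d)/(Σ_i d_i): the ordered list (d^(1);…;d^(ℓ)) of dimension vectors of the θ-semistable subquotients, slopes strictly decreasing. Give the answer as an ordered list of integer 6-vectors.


Interval decomposition of M: I[1,1], I[2,6], I[3,3], I[3,4], I[5,6]^2.
HN type (ℓ=6): μ^(1)=41; μ^(2)=28; μ^(3)=17/2; μ^(4)=-35/2; μ^(5)=-24; μ^(6)=-37

((0, 0, 0, 1, 0, 0); (0, 0, 2, 0, 0, 0); (0, 0, 1, 1, 1, 1); (0, 0, 0, 0, 2, 2); (0, 1, 0, 0, 0, 0); (1, 0, 0, 0, 0, 0))


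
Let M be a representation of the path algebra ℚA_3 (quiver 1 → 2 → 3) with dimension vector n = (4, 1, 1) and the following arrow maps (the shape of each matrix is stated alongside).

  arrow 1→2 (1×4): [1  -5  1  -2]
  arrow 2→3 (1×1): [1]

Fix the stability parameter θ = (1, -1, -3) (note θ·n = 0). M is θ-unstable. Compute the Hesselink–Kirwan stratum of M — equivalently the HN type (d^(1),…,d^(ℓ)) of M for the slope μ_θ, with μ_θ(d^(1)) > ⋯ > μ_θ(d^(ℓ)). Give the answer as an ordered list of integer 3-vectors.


Interval decomposition of M: I[1,1]^3, I[1,3].
HN type (ℓ=2): μ^(1)=1; μ^(2)=-1

((3, 0, 0); (1, 1, 1))


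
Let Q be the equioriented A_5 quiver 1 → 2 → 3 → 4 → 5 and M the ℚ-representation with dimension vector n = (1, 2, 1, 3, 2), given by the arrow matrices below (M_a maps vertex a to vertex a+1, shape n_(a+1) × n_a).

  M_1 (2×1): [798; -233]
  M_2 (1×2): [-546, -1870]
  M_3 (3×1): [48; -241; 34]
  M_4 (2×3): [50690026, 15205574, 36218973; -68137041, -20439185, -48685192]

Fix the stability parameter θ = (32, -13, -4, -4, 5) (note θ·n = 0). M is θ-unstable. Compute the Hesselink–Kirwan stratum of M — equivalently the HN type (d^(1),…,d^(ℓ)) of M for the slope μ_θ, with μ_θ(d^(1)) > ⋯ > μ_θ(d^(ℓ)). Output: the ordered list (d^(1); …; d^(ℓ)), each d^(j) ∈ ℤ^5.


Interval decomposition of M: I[1,5], I[2,2], I[4,4], I[4,5].
HN type (ℓ=4): μ^(1)=5; μ^(2)=11/4; μ^(3)=-4; μ^(4)=-13

((0, 0, 0, 0, 2); (1, 1, 1, 1, 0); (0, 0, 0, 2, 0); (0, 1, 0, 0, 0))


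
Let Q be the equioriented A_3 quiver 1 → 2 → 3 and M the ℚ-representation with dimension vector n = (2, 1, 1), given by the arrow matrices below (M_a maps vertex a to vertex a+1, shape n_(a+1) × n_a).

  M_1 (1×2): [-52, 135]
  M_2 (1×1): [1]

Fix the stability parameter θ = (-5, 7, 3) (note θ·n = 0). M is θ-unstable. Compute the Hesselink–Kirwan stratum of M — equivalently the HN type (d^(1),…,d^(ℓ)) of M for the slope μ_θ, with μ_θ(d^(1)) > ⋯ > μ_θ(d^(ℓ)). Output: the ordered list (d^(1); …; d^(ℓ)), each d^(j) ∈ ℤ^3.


Interval decomposition of M: I[1,1], I[1,3].
HN type (ℓ=2): μ^(1)=5; μ^(2)=-5

((0, 1, 1); (2, 0, 0))


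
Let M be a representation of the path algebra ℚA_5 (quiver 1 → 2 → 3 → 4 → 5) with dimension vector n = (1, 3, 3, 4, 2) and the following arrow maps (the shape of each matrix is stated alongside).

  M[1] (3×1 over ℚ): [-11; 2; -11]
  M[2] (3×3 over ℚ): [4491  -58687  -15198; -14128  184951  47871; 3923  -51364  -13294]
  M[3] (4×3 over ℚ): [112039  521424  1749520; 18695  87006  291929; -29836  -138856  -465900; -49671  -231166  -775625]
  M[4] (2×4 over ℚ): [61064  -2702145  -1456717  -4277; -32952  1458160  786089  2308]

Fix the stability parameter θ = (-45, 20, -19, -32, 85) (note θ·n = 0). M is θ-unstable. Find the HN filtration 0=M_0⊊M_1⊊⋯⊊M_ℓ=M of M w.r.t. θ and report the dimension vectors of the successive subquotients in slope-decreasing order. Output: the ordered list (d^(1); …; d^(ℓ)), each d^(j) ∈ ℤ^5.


Via rank(M_{q-1}∘⋯∘M_p): M ≅ I[1,4], I[2,3], I[2,4], I[4,5]^2.
μ_θ-semistable layers: μ^(1)=85; μ^(2)=1/2; μ^(3)=-31/3; μ^(4)=-32; μ^(5)=-45

((0, 0, 0, 0, 2); (0, 1, 1, 0, 0); (0, 2, 2, 2, 0); (0, 0, 0, 2, 0); (1, 0, 0, 0, 0))


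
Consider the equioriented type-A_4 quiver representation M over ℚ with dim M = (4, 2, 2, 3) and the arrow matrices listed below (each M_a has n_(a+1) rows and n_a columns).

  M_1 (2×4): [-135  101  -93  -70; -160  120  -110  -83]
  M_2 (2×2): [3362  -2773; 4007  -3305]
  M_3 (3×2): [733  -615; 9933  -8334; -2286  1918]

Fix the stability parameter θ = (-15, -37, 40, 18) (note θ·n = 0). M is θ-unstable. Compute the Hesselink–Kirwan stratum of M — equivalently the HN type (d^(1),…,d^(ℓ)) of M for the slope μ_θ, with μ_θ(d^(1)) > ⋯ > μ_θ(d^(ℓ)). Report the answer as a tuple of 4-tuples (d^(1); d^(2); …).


Via rank(M_{q-1}∘⋯∘M_p): M ≅ I[1,1]^2, I[1,4]^2, I[4,4].
μ_θ-semistable layers: μ^(1)=29; μ^(2)=18; μ^(3)=-15; μ^(4)=-26

((0, 0, 2, 2); (0, 0, 0, 1); (2, 0, 0, 0); (2, 2, 0, 0))


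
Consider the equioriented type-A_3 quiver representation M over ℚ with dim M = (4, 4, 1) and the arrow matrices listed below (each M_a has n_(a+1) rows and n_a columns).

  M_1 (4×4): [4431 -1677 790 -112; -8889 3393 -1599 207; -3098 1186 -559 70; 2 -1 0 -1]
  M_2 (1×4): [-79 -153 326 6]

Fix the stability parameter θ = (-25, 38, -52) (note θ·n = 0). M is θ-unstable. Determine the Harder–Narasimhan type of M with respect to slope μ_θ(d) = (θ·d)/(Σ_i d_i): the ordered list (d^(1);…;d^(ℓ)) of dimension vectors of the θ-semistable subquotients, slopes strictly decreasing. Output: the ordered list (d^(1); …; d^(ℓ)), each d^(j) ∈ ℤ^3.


Via rank(M_{q-1}∘⋯∘M_p): M ≅ I[1,2]^3, I[1,3].
μ_θ-semistable layers: μ^(1)=38; μ^(2)=-7; μ^(3)=-25

((0, 3, 0); (0, 1, 1); (4, 0, 0))


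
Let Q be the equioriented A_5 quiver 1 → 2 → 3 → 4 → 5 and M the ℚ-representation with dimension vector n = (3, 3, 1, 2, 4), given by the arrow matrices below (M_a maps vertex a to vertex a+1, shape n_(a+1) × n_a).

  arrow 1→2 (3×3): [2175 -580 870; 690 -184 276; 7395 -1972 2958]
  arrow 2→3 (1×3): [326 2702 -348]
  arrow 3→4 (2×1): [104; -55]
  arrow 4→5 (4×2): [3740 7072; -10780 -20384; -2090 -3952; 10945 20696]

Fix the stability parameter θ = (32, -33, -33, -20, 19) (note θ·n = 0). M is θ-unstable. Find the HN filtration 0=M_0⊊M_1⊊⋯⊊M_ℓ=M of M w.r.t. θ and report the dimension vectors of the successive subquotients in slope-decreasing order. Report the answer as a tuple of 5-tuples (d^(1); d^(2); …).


Via rank(M_{q-1}∘⋯∘M_p): M ≅ I[1,1]^2, I[1,4], I[2,2]^2, I[4,5], I[5,5]^3.
μ_θ-semistable layers: μ^(1)=32; μ^(2)=19; μ^(3)=-27/2; μ^(4)=-20; μ^(5)=-33

((2, 0, 0, 0, 0); (0, 0, 0, 0, 4); (1, 1, 1, 1, 0); (0, 0, 0, 1, 0); (0, 2, 0, 0, 0))


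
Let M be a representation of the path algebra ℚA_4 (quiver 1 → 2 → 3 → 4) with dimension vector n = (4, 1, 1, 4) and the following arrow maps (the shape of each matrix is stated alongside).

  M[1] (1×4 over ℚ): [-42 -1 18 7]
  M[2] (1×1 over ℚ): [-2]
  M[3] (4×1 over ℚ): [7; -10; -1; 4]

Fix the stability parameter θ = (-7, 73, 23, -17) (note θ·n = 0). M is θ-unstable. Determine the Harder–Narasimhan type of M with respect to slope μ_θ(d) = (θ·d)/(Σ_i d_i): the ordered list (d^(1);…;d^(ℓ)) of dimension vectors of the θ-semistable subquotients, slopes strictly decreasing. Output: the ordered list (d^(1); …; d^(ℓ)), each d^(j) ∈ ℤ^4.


Via rank(M_{q-1}∘⋯∘M_p): M ≅ I[1,1]^3, I[1,4], I[4,4]^3.
μ_θ-semistable layers: μ^(1)=79/3; μ^(2)=-7; μ^(3)=-17

((0, 1, 1, 1); (4, 0, 0, 0); (0, 0, 0, 3))
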